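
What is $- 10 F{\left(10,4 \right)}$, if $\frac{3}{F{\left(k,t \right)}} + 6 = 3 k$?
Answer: $- \frac{5}{4} \approx -1.25$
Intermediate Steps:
$F{\left(k,t \right)} = \frac{3}{-6 + 3 k}$
$- 10 F{\left(10,4 \right)} = - \frac{10}{-2 + 10} = - \frac{10}{8} = \left(-10\right) \frac{1}{8} = - \frac{5}{4}$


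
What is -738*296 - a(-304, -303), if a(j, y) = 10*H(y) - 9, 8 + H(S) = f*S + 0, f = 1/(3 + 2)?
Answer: -217753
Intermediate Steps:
f = 1/5 ≈ 0.20000
H(S) = -8 + S/5 (H(S) = -8 + (S/5 + 0) = -8 + S/5)
a(j, y) = -89 + 2*y (a(j, y) = 10*(-8 + y/5) - 9 = (-80 + 2*y) - 9 = -89 + 2*y)
-738*296 - a(-304, -303) = -738*296 - (-89 + 2*(-303)) = -218448 - (-89 - 606) = -218448 - 1*(-695) = -218448 + 695 = -217753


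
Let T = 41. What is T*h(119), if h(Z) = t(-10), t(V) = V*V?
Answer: 4100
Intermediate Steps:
t(V) = V²
h(Z) = 100 (h(Z) = (-10)² = 100)
T*h(119) = 41*100 = 4100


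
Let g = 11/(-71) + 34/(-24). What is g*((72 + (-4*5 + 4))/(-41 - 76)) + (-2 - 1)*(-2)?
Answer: 12944/1917 ≈ 6.7522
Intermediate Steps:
g = -1339/852 (g = 11*(-1/71) + 34*(-1/24) = -11/71 - 17/12 = -1339/852 ≈ -1.5716)
g*((72 + (-4*5 + 4))/(-41 - 76)) + (-2 - 1)*(-2) = -1339*(72 + (-4*5 + 4))/(852*(-41 - 76)) + (-2 - 1)*(-2) = -1339*(72 + (-20 + 4))/(852*(-117)) - 3*(-2) = -1339*(72 - 16)*(-1)/(852*117) + 6 = -18746*(-1)/(213*117) + 6 = -1339/852*(-56/117) + 6 = 1442/1917 + 6 = 12944/1917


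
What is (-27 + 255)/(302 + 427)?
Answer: 76/243 ≈ 0.31276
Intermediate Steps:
(-27 + 255)/(302 + 427) = 228/729 = 228*(1/729) = 76/243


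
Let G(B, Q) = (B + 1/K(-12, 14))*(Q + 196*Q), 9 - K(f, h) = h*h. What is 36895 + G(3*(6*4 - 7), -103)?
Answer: -186595611/187 ≈ -9.9784e+5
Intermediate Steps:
K(f, h) = 9 - h² (K(f, h) = 9 - h*h = 9 - h²)
G(B, Q) = 197*Q*(-1/187 + B) (G(B, Q) = (B + 1/(9 - 1*14²))*(Q + 196*Q) = (B + 1/(9 - 1*196))*(197*Q) = (B + 1/(9 - 196))*(197*Q) = (B + 1/(-187))*(197*Q) = (B - 1/187)*(197*Q) = (-1/187 + B)*(197*Q) = 197*Q*(-1/187 + B))
36895 + G(3*(6*4 - 7), -103) = 36895 + (197/187)*(-103)*(-1 + 187*(3*(6*4 - 7))) = 36895 + (197/187)*(-103)*(-1 + 187*(3*(24 - 7))) = 36895 + (197/187)*(-103)*(-1 + 187*(3*17)) = 36895 + (197/187)*(-103)*(-1 + 187*51) = 36895 + (197/187)*(-103)*(-1 + 9537) = 36895 + (197/187)*(-103)*9536 = 36895 - 193494976/187 = -186595611/187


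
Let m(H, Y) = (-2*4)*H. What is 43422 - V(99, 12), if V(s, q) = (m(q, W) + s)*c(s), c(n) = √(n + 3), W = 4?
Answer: 43422 - 3*√102 ≈ 43392.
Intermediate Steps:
c(n) = √(3 + n)
m(H, Y) = -8*H
V(s, q) = √(3 + s)*(s - 8*q) (V(s, q) = (-8*q + s)*√(3 + s) = (s - 8*q)*√(3 + s) = √(3 + s)*(s - 8*q))
43422 - V(99, 12) = 43422 - √(3 + 99)*(99 - 8*12) = 43422 - √102*(99 - 96) = 43422 - √102*3 = 43422 - 3*√102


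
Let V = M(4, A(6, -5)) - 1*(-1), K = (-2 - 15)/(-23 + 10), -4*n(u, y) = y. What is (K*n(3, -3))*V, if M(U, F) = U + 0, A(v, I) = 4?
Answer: 255/52 ≈ 4.9038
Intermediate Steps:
n(u, y) = -y/4
K = 17/13 (K = -17/(-13) = -17*(-1/13) = 17/13 ≈ 1.3077)
M(U, F) = U
V = 5 (V = 4 - 1*(-1) = 4 + 1 = 5)
(K*n(3, -3))*V = (17*(-¼*(-3))/13)*5 = ((17/13)*(¾))*5 = (51/52)*5 = 255/52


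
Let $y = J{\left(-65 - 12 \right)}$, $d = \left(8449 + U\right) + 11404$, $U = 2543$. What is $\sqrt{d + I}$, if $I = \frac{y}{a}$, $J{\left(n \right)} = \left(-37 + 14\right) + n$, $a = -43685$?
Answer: $\frac{4 \sqrt{106850163729}}{8737} \approx 149.65$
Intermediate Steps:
$J{\left(n \right)} = -23 + n$
$d = 22396$ ($d = \left(8449 + 2543\right) + 11404 = 10992 + 11404 = 22396$)
$y = -100$ ($y = -23 - 77 = -100$)
$I = \frac{20}{8737}$ ($I = - \frac{100}{-43685} = \left(-100\right) \left(- \frac{1}{43685}\right) = \frac{20}{8737} \approx 0.0022891$)
$\sqrt{d + I} = \sqrt{22396 + \frac{20}{8737}} = \sqrt{\frac{195673872}{8737}} = \frac{4 \sqrt{106850163729}}{8737}$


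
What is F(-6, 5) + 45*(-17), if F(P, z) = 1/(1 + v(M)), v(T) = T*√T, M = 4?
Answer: -6884/9 ≈ -764.89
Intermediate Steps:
v(T) = T^(3/2)
F(P, z) = ⅑ (F(P, z) = 1/(1 + 4^(3/2)) = 1/(1 + 8) = 1/9 = ⅑)
F(-6, 5) + 45*(-17) = ⅑ + 45*(-17) = ⅑ - 765 = -6884/9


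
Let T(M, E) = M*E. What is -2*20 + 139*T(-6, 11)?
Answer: -9214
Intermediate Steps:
T(M, E) = E*M
-2*20 + 139*T(-6, 11) = -2*20 + 139*(11*(-6)) = -40 + 139*(-66) = -40 - 9174 = -9214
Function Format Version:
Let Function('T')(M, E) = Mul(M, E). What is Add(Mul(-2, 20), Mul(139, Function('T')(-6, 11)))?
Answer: -9214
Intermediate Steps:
Function('T')(M, E) = Mul(E, M)
Add(Mul(-2, 20), Mul(139, Function('T')(-6, 11))) = Add(Mul(-2, 20), Mul(139, Mul(11, -6))) = Add(-40, Mul(139, -66)) = Add(-40, -9174) = -9214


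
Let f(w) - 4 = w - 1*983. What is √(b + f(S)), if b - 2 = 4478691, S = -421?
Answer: 3*√497477 ≈ 2116.0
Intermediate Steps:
b = 4478693 (b = 2 + 4478691 = 4478693)
f(w) = -979 + w (f(w) = 4 + (w - 1*983) = 4 + (w - 983) = 4 + (-983 + w) = -979 + w)
√(b + f(S)) = √(4478693 + (-979 - 421)) = √(4478693 - 1400) = √4477293 = 3*√497477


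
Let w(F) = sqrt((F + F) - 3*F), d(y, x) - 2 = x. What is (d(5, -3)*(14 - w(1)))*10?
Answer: -140 + 10*I ≈ -140.0 + 10.0*I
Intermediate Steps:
d(y, x) = 2 + x
w(F) = sqrt(-F) (w(F) = sqrt(2*F - 3*F) = sqrt(-F))
(d(5, -3)*(14 - w(1)))*10 = ((2 - 3)*(14 - sqrt(-1*1)))*10 = -(14 - sqrt(-1))*10 = -(14 - I)*10 = (-14 + I)*10 = -140 + 10*I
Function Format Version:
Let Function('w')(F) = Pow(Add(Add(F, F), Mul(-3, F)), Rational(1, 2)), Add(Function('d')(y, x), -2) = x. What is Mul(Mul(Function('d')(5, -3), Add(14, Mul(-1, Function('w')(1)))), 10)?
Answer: Add(-140, Mul(10, I)) ≈ Add(-140.00, Mul(10.000, I))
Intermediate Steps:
Function('d')(y, x) = Add(2, x)
Function('w')(F) = Pow(Mul(-1, F), Rational(1, 2)) (Function('w')(F) = Pow(Add(Mul(2, F), Mul(-3, F)), Rational(1, 2)) = Pow(Mul(-1, F), Rational(1, 2)))
Mul(Mul(Function('d')(5, -3), Add(14, Mul(-1, Function('w')(1)))), 10) = Mul(Mul(Add(2, -3), Add(14, Mul(-1, Pow(Mul(-1, 1), Rational(1, 2))))), 10) = Mul(Mul(-1, Add(14, Mul(-1, Pow(-1, Rational(1, 2))))), 10) = Mul(Mul(-1, Add(14, Mul(-1, I))), 10) = Mul(Add(-14, I), 10) = Add(-140, Mul(10, I))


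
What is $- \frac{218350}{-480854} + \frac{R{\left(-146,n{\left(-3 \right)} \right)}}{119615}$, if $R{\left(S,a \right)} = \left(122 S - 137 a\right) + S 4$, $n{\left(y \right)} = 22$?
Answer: $\frac{143844101}{522885011} \approx 0.2751$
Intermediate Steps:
$R{\left(S,a \right)} = - 137 a + 126 S$ ($R{\left(S,a \right)} = \left(- 137 a + 122 S\right) + 4 S = - 137 a + 126 S$)
$- \frac{218350}{-480854} + \frac{R{\left(-146,n{\left(-3 \right)} \right)}}{119615} = - \frac{218350}{-480854} + \frac{\left(-137\right) 22 + 126 \left(-146\right)}{119615} = \left(-218350\right) \left(- \frac{1}{480854}\right) + \left(-3014 - 18396\right) \frac{1}{119615} = \frac{9925}{21857} - \frac{4282}{23923} = \frac{143844101}{522885011}$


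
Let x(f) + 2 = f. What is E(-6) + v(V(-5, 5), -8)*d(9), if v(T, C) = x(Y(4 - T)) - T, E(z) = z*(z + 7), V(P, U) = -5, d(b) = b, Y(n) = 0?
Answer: 21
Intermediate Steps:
x(f) = -2 + f
E(z) = z*(7 + z)
v(T, C) = -2 - T (v(T, C) = (-2 + 0) - T = -2 - T)
E(-6) + v(V(-5, 5), -8)*d(9) = -6*(7 - 6) + (-2 - 1*(-5))*9 = -6*1 + (-2 + 5)*9 = -6 + 3*9 = -6 + 27 = 21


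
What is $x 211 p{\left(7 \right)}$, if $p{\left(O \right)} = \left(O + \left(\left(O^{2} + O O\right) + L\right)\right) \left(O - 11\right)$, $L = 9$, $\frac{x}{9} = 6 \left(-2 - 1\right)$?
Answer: $15586992$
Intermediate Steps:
$x = -162$ ($x = 9 \cdot 6 \left(-2 - 1\right) = 9 \cdot 6 \left(-3\right) = 9 \left(-18\right) = -162$)
$p{\left(O \right)} = \left(-11 + O\right) \left(9 + O + 2 O^{2}\right)$ ($p{\left(O \right)} = \left(O + \left(\left(O^{2} + O O\right) + 9\right)\right) \left(O - 11\right) = \left(O + \left(\left(O^{2} + O^{2}\right) + 9\right)\right) \left(-11 + O\right) = \left(O + \left(2 O^{2} + 9\right)\right) \left(-11 + O\right) = \left(O + \left(9 + 2 O^{2}\right)\right) \left(-11 + O\right) = \left(9 + O + 2 O^{2}\right) \left(-11 + O\right) = \left(-11 + O\right) \left(9 + O + 2 O^{2}\right)$)
$x 211 p{\left(7 \right)} = \left(-162\right) 211 \left(-99 - 21 \cdot 7^{2} - 14 + 2 \cdot 7^{3}\right) = - 34182 \left(-99 - 1029 - 14 + 2 \cdot 343\right) = - 34182 \left(-99 - 1029 - 14 + 686\right) = \left(-34182\right) \left(-456\right) = 15586992$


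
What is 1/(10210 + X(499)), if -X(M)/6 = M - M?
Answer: 1/10210 ≈ 9.7943e-5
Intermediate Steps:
X(M) = 0 (X(M) = -6*(M - M) = -6*0 = 0)
1/(10210 + X(499)) = 1/(10210 + 0) = 1/10210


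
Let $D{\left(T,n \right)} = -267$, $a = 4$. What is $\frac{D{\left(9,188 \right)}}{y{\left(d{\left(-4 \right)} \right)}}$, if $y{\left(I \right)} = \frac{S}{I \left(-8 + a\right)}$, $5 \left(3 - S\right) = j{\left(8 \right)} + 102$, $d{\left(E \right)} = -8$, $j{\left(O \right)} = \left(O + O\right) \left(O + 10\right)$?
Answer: $\frac{2848}{25} \approx 113.92$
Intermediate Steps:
$j{\left(O \right)} = 2 O \left(10 + O\right)$
$S = -75$ ($S = 3 - \frac{2 \cdot 8 \left(10 + 8\right) + 102}{5} = 3 - \frac{2 \cdot 8 \cdot 18 + 102}{5} = 3 - \frac{288 + 102}{5} = 3 - 78 = -75$)
$y{\left(I \right)} = \frac{75}{4 I}$ ($y{\left(I \right)} = - \frac{75}{I \left(-8 + 4\right)} = - \frac{75}{I \left(-4\right)} = - \frac{75}{\left(-4\right) I} = - 75 \left(- \frac{1}{4 I}\right) = \frac{75}{4 I}$)
$\frac{D{\left(9,188 \right)}}{y{\left(d{\left(-4 \right)} \right)}} = - \frac{267}{\frac{75}{4} \frac{1}{-8}} = - \frac{267}{\frac{75}{4} \left(- \frac{1}{8}\right)} = - \frac{267}{- \frac{75}{32}} = \left(-267\right) \left(- \frac{32}{75}\right) = \frac{2848}{25}$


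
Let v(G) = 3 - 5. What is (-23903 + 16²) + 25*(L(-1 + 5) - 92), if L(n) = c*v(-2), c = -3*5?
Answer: -25197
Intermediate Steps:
c = -15
v(G) = -2
L(n) = 30 (L(n) = -15*(-2) = 30)
(-23903 + 16²) + 25*(L(-1 + 5) - 92) = (-23903 + 16²) + 25*(30 - 92) = (-23903 + 256) + 25*(-62) = -23647 - 1550 = -25197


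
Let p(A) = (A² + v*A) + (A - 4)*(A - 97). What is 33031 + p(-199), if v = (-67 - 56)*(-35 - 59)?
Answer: -2168118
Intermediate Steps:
v = 11562 (v = -123*(-94) = 11562)
p(A) = A² + 11562*A + (-97 + A)*(-4 + A) (p(A) = (A² + 11562*A) + (A - 4)*(A - 97) = (A² + 11562*A) + (-4 + A)*(-97 + A) = (A² + 11562*A) + (-97 + A)*(-4 + A) = A² + 11562*A + (-97 + A)*(-4 + A))
33031 + p(-199) = 33031 + (388 + 2*(-199)² + 11461*(-199)) = 33031 + (388 + 2*39601 - 2280739) = 33031 + (388 + 79202 - 2280739) = 33031 - 2201149 = -2168118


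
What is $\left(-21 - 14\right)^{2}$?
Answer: $1225$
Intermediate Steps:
$\left(-21 - 14\right)^{2} = \left(-35\right)^{2} = 1225$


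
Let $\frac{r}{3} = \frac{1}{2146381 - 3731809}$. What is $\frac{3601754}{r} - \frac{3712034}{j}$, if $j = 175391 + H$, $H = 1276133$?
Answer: $- \frac{1381444818203996865}{725762} \approx -1.9034 \cdot 10^{12}$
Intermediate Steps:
$j = 1451524$ ($j = 175391 + 1276133 = 1451524$)
$r = - \frac{1}{528476}$ ($r = \frac{3}{2146381 - 3731809} = \frac{3}{-1585428} = 3 \left(- \frac{1}{1585428}\right) = - \frac{1}{528476} \approx -1.8922 \cdot 10^{-6}$)
$\frac{3601754}{r} - \frac{3712034}{j} = \frac{3601754}{- \frac{1}{528476}} - \frac{3712034}{1451524} = 3601754 \left(-528476\right) - \frac{1856017}{725762} = -1903440546904 - \frac{1856017}{725762} = - \frac{1381444818203996865}{725762}$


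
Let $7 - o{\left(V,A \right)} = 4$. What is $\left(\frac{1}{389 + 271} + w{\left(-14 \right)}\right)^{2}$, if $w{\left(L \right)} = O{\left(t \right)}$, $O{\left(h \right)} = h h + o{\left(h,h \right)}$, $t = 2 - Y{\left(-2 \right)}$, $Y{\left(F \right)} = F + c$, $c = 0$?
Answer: $\frac{157276681}{435600} \approx 361.06$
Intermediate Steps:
$Y{\left(F \right)} = F$ ($Y{\left(F \right)} = F + 0 = F$)
$o{\left(V,A \right)} = 3$ ($o{\left(V,A \right)} = 7 - 4 = 3$)
$t = 4$ ($t = 2 - -2 = 2 + 2 = 4$)
$O{\left(h \right)} = 3 + h^{2}$ ($O{\left(h \right)} = h h + 3 = h^{2} + 3 = 3 + h^{2}$)
$w{\left(L \right)} = 19$ ($w{\left(L \right)} = 3 + 4^{2} = 3 + 16 = 19$)
$\left(\frac{1}{389 + 271} + w{\left(-14 \right)}\right)^{2} = \left(\frac{1}{389 + 271} + 19\right)^{2} = \left(\frac{1}{660} + 19\right)^{2} = \left(\frac{12541}{660}\right)^{2} = \frac{157276681}{435600}$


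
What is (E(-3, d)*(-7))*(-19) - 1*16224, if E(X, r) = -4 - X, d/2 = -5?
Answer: -16357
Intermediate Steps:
d = -10 (d = 2*(-5) = -10)
(E(-3, d)*(-7))*(-19) - 1*16224 = ((-4 - 1*(-3))*(-7))*(-19) - 1*16224 = ((-4 + 3)*(-7))*(-19) - 16224 = -1*(-7)*(-19) - 16224 = 7*(-19) - 16224 = -133 - 16224 = -16357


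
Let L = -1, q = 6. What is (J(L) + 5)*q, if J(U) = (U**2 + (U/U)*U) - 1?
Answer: 24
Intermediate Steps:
J(U) = -1 + U + U**2 (J(U) = (U**2 + 1*U) - 1 = (U**2 + U) - 1 = (U + U**2) - 1 = -1 + U + U**2)
(J(L) + 5)*q = ((-1 - 1 + (-1)**2) + 5)*6 = ((-1 - 1 + 1) + 5)*6 = (-1 + 5)*6 = 4*6 = 24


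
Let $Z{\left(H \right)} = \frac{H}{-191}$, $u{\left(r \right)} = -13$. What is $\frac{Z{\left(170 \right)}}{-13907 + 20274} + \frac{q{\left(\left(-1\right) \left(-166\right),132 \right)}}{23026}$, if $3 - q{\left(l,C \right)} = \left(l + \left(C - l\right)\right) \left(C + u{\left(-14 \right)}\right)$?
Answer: $- \frac{19102717805}{28001849522} \approx -0.68219$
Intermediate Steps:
$q{\left(l,C \right)} = 3 - C \left(-13 + C\right)$ ($q{\left(l,C \right)} = 3 - \left(l + \left(C - l\right)\right) \left(C - 13\right) = 3 - C \left(-13 + C\right)$)
$Z{\left(H \right)} = - \frac{H}{191}$ ($Z{\left(H \right)} = H \left(- \frac{1}{191}\right) = - \frac{H}{191}$)
$\frac{Z{\left(170 \right)}}{-13907 + 20274} + \frac{q{\left(\left(-1\right) \left(-166\right),132 \right)}}{23026} = \frac{\left(- \frac{1}{191}\right) 170}{-13907 + 20274} + \frac{3 - 132^{2} + 13 \cdot 132}{23026} = - \frac{170}{191 \cdot 6367} + \left(3 - 17424 + 1716\right) \frac{1}{23026} = \left(- \frac{170}{191}\right) \frac{1}{6367} + \left(3 - 17424 + 1716\right) \frac{1}{23026} = - \frac{170}{1216097} - \frac{15705}{23026} = - \frac{19102717805}{28001849522}$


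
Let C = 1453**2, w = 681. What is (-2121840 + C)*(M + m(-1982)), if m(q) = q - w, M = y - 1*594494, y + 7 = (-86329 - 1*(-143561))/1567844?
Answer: 2488344848050776/391961 ≈ 6.3484e+9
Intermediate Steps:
y = -2729419/391961 (y = -7 + (-86329 - 1*(-143561))/1567844 = -7 + (-86329 + 143561)*(1/1567844) = -7 + 57232*(1/1567844) = -7 + 14308/391961 = -2729419/391961 ≈ -6.9635)
M = -233021192153/391961 (M = -2729419/391961 - 1*594494 = -2729419/391961 - 594494 = -233021192153/391961 ≈ -5.9450e+5)
C = 2111209
m(q) = -681 + q (m(q) = q - 1*681 = q - 681 = -681 + q)
(-2121840 + C)*(M + m(-1982)) = (-2121840 + 2111209)*(-233021192153/391961 + (-681 - 1982)) = -10631*(-233021192153/391961 - 2663) = -10631*(-234064984296/391961) = 2488344848050776/391961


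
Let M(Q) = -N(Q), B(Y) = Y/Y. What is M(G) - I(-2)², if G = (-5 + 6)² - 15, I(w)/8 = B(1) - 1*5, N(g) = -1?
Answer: -1023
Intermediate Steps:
B(Y) = 1
I(w) = -32 (I(w) = 8*(1 - 1*5) = 8*(1 - 5) = 8*(-4) = -32)
G = -14 (G = 1² - 15 = 1 - 15 = -14)
M(Q) = 1 (M(Q) = -1*(-1) = 1)
M(G) - I(-2)² = 1 - 1*(-32)² = 1 - 1*1024 = 1 - 1024 = -1023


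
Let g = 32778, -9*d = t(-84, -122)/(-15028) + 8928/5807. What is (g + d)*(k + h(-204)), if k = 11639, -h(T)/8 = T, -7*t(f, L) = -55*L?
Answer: 1195769051529075353/2748929274 ≈ 4.3499e+8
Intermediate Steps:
t(f, L) = 55*L/7 (t(f, L) = -(-55)*L/7 = 55*L/7)
h(T) = -8*T
d = -489077429/2748929274 (d = -(((55/7)*(-122))/(-15028) + 8928/5807)/9 = -(-6710/7*(-1/15028) + 8928*(1/5807))/9 = -(3355/52598 + 8928/5807)/9 = -⅑*489077429/305436586 = -489077429/2748929274 ≈ -0.17792)
(g + d)*(k + h(-204)) = (32778 - 489077429/2748929274)*(11639 - 8*(-204)) = 90103914665743*(11639 + 1632)/2748929274 = (90103914665743/2748929274)*13271 = 1195769051529075353/2748929274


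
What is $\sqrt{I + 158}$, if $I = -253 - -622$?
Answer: $\sqrt{527} \approx 22.956$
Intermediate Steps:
$I = 369$ ($I = -253 + 622 = 369$)
$\sqrt{I + 158} = \sqrt{369 + 158} = \sqrt{527}$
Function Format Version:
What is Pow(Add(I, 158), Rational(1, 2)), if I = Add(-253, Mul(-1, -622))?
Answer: Pow(527, Rational(1, 2)) ≈ 22.956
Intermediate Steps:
I = 369 (I = Add(-253, 622) = 369)
Pow(Add(I, 158), Rational(1, 2)) = Pow(Add(369, 158), Rational(1, 2)) = Pow(527, Rational(1, 2))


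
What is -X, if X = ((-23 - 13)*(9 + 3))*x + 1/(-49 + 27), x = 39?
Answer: 370657/22 ≈ 16848.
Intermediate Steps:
X = -370657/22 (X = ((-23 - 13)*(9 + 3))*39 + 1/(-49 + 27) = -36*12*39 + 1/(-22) = -432*39 - 1/22 = -16848 - 1/22 = -370657/22 ≈ -16848.)
-X = -1*(-370657/22) = 370657/22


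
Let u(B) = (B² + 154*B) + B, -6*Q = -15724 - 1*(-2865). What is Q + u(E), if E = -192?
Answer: 55483/6 ≈ 9247.2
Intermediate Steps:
Q = 12859/6 (Q = -(-15724 - 1*(-2865))/6 = -(-15724 + 2865)/6 = -⅙*(-12859) = 12859/6 ≈ 2143.2)
u(B) = B² + 155*B
Q + u(E) = 12859/6 - 192*(155 - 192) = 12859/6 - 192*(-37) = 12859/6 + 7104 = 55483/6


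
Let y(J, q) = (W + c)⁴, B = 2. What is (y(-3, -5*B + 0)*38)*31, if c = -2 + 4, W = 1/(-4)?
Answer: 1414189/128 ≈ 11048.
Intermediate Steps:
W = -¼ ≈ -0.25000
c = 2
y(J, q) = 2401/256 (y(J, q) = (-¼ + 2)⁴ = (7/4)⁴ = 2401/256)
(y(-3, -5*B + 0)*38)*31 = ((2401/256)*38)*31 = (45619/128)*31 = 1414189/128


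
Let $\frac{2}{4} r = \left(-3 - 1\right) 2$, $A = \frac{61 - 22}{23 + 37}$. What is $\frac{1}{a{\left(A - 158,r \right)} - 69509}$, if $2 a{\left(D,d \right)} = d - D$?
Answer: $- \frac{40}{2777533} \approx -1.4401 \cdot 10^{-5}$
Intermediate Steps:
$A = \frac{13}{20}$ ($A = \frac{39}{60} = 39 \cdot \frac{1}{60} = \frac{13}{20} \approx 0.65$)
$r = -16$ ($r = 2 \left(-3 - 1\right) 2 = 2 \left(\left(-4\right) 2\right) = 2 \left(-8\right) = -16$)
$a{\left(D,d \right)} = \frac{d}{2} - \frac{D}{2}$ ($a{\left(D,d \right)} = \frac{d - D}{2} = \frac{d}{2} - \frac{D}{2}$)
$\frac{1}{a{\left(A - 158,r \right)} - 69509} = \frac{1}{\left(\frac{1}{2} \left(-16\right) - \frac{\frac{13}{20} - 158}{2}\right) - 69509} = \frac{1}{\left(-8 - \frac{\frac{13}{20} - 158}{2}\right) - 69509} = \frac{1}{\left(-8 - - \frac{3147}{40}\right) - 69509} = \frac{1}{\left(-8 + \frac{3147}{40}\right) - 69509} = \frac{1}{\frac{2827}{40} - 69509} = \frac{1}{- \frac{2777533}{40}} = - \frac{40}{2777533}$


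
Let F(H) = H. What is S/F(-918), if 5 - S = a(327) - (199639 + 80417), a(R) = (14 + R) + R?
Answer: -93131/306 ≈ -304.35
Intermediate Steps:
a(R) = 14 + 2*R
S = 279393 (S = 5 - ((14 + 2*327) - (199639 + 80417)) = 5 - ((14 + 654) - 1*280056) = 5 - (668 - 280056) = 5 - 1*(-279388) = 5 + 279388 = 279393)
S/F(-918) = 279393/(-918) = 279393*(-1/918) = -93131/306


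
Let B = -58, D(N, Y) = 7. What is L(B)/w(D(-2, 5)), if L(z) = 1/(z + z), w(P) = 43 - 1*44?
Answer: 1/116 ≈ 0.0086207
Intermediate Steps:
w(P) = -1 (w(P) = 43 - 44 = -1)
L(z) = 1/(2*z)
L(B)/w(D(-2, 5)) = ((½)/(-58))/(-1) = ((½)*(-1/58))*(-1) = -1/116*(-1) = 1/116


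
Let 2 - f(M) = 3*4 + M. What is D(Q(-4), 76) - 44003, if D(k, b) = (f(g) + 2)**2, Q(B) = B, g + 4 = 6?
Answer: -43903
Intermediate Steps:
g = 2 (g = -4 + 6 = 2)
f(M) = -10 - M (f(M) = 2 - (3*4 + M) = 2 - (12 + M) = 2 + (-12 - M) = -10 - M)
D(k, b) = 100 (D(k, b) = ((-10 - 1*2) + 2)**2 = ((-10 - 2) + 2)**2 = (-12 + 2)**2 = (-10)**2 = 100)
D(Q(-4), 76) - 44003 = 100 - 44003 = -43903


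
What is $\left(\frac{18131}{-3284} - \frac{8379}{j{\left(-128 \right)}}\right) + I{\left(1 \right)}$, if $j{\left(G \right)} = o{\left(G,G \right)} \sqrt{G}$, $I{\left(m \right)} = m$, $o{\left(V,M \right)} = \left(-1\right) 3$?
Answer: $- \frac{14847}{3284} - \frac{2793 i \sqrt{2}}{16} \approx -4.521 - 246.87 i$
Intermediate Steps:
$o{\left(V,M \right)} = -3$
$j{\left(G \right)} = - 3 \sqrt{G}$
$\left(\frac{18131}{-3284} - \frac{8379}{j{\left(-128 \right)}}\right) + I{\left(1 \right)} = \left(\frac{18131}{-3284} - \frac{8379}{\left(-3\right) \sqrt{-128}}\right) + 1 = \left(18131 \left(- \frac{1}{3284}\right) - \frac{8379}{\left(-3\right) 8 i \sqrt{2}}\right) + 1 = \left(- \frac{18131}{3284} - \frac{8379}{\left(-24\right) i \sqrt{2}}\right) + 1 = \left(- \frac{18131}{3284} - 8379 \frac{i \sqrt{2}}{48}\right) + 1 = \left(- \frac{18131}{3284} - \frac{2793 i \sqrt{2}}{16}\right) + 1 = - \frac{14847}{3284} - \frac{2793 i \sqrt{2}}{16}$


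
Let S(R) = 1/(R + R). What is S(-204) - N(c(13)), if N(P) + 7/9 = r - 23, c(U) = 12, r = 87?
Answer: -77387/1224 ≈ -63.225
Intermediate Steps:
S(R) = 1/(2*R)
N(P) = 569/9 (N(P) = -7/9 + (87 - 23) = -7/9 + 64 = 569/9)
S(-204) - N(c(13)) = (½)/(-204) - 1*569/9 = (½)*(-1/204) - 569/9 = -1/408 - 569/9 = -77387/1224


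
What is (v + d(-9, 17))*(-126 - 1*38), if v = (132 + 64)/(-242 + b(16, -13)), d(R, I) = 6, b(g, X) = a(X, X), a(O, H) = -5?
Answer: -210904/247 ≈ -853.86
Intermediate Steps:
b(g, X) = -5
v = -196/247 (v = (132 + 64)/(-242 - 5) = 196/(-247) = 196*(-1/247) = -196/247 ≈ -0.79352)
(v + d(-9, 17))*(-126 - 1*38) = (-196/247 + 6)*(-126 - 1*38) = 1286*(-126 - 38)/247 = (1286/247)*(-164) = -210904/247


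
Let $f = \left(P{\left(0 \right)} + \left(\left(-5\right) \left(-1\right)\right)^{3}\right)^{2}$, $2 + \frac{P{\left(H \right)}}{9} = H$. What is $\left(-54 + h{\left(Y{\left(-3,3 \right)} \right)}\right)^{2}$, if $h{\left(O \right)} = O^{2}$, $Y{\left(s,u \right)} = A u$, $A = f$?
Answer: $1391730678254486025$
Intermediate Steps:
$P{\left(H \right)} = -18 + 9 H$
$f = 11449$ ($f = \left(\left(-18 + 9 \cdot 0\right) + \left(\left(-5\right) \left(-1\right)\right)^{3}\right)^{2} = \left(\left(-18 + 0\right) + 5^{3}\right)^{2} = \left(-18 + 125\right)^{2} = 107^{2} = 11449$)
$A = 11449$
$Y{\left(s,u \right)} = 11449 u$
$\left(-54 + h{\left(Y{\left(-3,3 \right)} \right)}\right)^{2} = \left(-54 + \left(11449 \cdot 3\right)^{2}\right)^{2} = \left(-54 + 34347^{2}\right)^{2} = \left(-54 + 1179716409\right)^{2} = 1179716355^{2} = 1391730678254486025$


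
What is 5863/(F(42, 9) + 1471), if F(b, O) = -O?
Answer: 5863/1462 ≈ 4.0103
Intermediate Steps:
5863/(F(42, 9) + 1471) = 5863/(-1*9 + 1471) = 5863/(-9 + 1471) = 5863/1462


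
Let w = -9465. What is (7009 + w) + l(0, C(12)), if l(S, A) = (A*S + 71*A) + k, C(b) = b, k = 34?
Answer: -1570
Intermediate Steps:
l(S, A) = 34 + 71*A + A*S (l(S, A) = (A*S + 71*A) + 34 = (71*A + A*S) + 34 = 34 + 71*A + A*S)
(7009 + w) + l(0, C(12)) = (7009 - 9465) + (34 + 71*12 + 12*0) = -2456 + (34 + 852 + 0) = -2456 + 886 = -1570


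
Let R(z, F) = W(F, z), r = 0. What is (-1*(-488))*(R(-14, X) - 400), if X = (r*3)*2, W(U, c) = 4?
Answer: -193248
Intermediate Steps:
X = 0 (X = (0*3)*2 = 0*2 = 0)
R(z, F) = 4
(-1*(-488))*(R(-14, X) - 400) = (-1*(-488))*(4 - 400) = 488*(-396) = -193248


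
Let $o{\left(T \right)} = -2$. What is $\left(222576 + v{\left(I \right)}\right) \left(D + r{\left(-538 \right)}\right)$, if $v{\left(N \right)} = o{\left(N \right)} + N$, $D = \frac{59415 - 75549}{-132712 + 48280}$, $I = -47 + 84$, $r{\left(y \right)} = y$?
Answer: $- \frac{1684730510717}{14072} \approx -1.1972 \cdot 10^{8}$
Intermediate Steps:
$I = 37$
$D = \frac{2689}{14072}$ ($D = - \frac{16134}{-84432} = \left(-16134\right) \left(- \frac{1}{84432}\right) = \frac{2689}{14072} \approx 0.19109$)
$v{\left(N \right)} = -2 + N$
$\left(222576 + v{\left(I \right)}\right) \left(D + r{\left(-538 \right)}\right) = \left(222576 + \left(-2 + 37\right)\right) \left(\frac{2689}{14072} - 538\right) = \left(222576 + 35\right) \left(- \frac{7568047}{14072}\right) = 222611 \left(- \frac{7568047}{14072}\right) = - \frac{1684730510717}{14072}$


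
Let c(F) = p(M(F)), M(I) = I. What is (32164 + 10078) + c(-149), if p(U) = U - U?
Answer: 42242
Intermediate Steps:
p(U) = 0
c(F) = 0
(32164 + 10078) + c(-149) = (32164 + 10078) + 0 = 42242 + 0 = 42242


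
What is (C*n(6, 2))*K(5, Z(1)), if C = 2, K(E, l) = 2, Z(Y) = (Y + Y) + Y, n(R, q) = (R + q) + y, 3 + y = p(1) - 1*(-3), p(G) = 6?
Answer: 56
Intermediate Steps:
y = 6 (y = -3 + (6 - 1*(-3)) = -3 + (6 + 3) = -3 + 9 = 6)
n(R, q) = 6 + R + q (n(R, q) = (R + q) + 6 = 6 + R + q)
Z(Y) = 3*Y (Z(Y) = 2*Y + Y = 3*Y)
(C*n(6, 2))*K(5, Z(1)) = (2*(6 + 6 + 2))*2 = (2*14)*2 = 28*2 = 56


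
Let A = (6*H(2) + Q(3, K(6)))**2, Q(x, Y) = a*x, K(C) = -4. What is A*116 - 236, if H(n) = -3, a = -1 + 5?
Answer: 3940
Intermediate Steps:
a = 4
Q(x, Y) = 4*x
A = 36 (A = (6*(-3) + 4*3)**2 = (-18 + 12)**2 = (-6)**2 = 36)
A*116 - 236 = 36*116 - 236 = 4176 - 236 = 3940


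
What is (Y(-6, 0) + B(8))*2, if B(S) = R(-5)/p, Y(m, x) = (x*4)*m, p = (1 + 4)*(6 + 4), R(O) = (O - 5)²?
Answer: 4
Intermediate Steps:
R(O) = (-5 + O)²
p = 50 (p = 5*10 = 50)
Y(m, x) = 4*m*x (Y(m, x) = (4*x)*m = 4*m*x)
B(S) = 2 (B(S) = (-5 - 5)²/50 = (-10)²*(1/50) = 100*(1/50) = 2)
(Y(-6, 0) + B(8))*2 = (4*(-6)*0 + 2)*2 = (0 + 2)*2 = 2*2 = 4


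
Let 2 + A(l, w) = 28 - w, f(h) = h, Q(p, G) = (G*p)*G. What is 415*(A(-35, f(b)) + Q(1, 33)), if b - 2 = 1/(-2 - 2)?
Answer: 1847995/4 ≈ 4.6200e+5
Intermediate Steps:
b = 7/4 (b = 2 + 1/(-2 - 2) = 2 + 1/(-4) = 2 - ¼ = 7/4 ≈ 1.7500)
Q(p, G) = p*G²
A(l, w) = 26 - w (A(l, w) = -2 + (28 - w) = 26 - w)
415*(A(-35, f(b)) + Q(1, 33)) = 415*((26 - 1*7/4) + 1*33²) = 415*((26 - 7/4) + 1*1089) = 415*(97/4 + 1089) = 415*(4453/4) = 1847995/4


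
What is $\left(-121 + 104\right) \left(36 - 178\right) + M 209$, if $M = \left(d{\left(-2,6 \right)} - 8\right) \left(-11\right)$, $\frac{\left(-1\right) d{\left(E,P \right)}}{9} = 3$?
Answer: $82879$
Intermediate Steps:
$d{\left(E,P \right)} = -27$ ($d{\left(E,P \right)} = \left(-9\right) 3 = -27$)
$M = 385$ ($M = \left(-27 - 8\right) \left(-11\right) = \left(-35\right) \left(-11\right) = 385$)
$\left(-121 + 104\right) \left(36 - 178\right) + M 209 = \left(-121 + 104\right) \left(36 - 178\right) + 385 \cdot 209 = - 17 \left(36 - 178\right) + 80465 = \left(-17\right) \left(-142\right) + 80465 = 2414 + 80465 = 82879$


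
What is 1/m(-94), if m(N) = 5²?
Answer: 1/25 ≈ 0.040000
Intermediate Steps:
m(N) = 25
1/m(-94) = 1/25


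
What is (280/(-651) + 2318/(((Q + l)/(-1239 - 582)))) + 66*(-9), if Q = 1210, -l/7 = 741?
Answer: 172703740/369861 ≈ 466.94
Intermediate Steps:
l = -5187 (l = -7*741 = -5187)
(280/(-651) + 2318/(((Q + l)/(-1239 - 582)))) + 66*(-9) = (280/(-651) + 2318/(((1210 - 5187)/(-1239 - 582)))) + 66*(-9) = (280*(-1/651) + 2318/((-3977/(-1821)))) - 594 = (-40/93 + 2318/((-3977*(-1/1821)))) - 594 = (-40/93 + 2318/(3977/1821)) - 594 = (-40/93 + 2318*(1821/3977)) - 594 = (-40/93 + 4221078/3977) - 594 = 392401174/369861 - 594 = 172703740/369861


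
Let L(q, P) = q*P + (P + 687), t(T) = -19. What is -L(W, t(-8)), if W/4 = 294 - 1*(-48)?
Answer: 25324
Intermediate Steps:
W = 1368 (W = 4*(294 - 1*(-48)) = 4*(294 + 48) = 4*342 = 1368)
L(q, P) = 687 + P + P*q (L(q, P) = P*q + (687 + P) = 687 + P + P*q)
-L(W, t(-8)) = -(687 - 19 - 19*1368) = -(687 - 19 - 25992) = -1*(-25324) = 25324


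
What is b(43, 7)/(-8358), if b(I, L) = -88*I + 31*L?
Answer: 1189/2786 ≈ 0.42678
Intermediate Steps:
b(43, 7)/(-8358) = (-88*43 + 31*7)/(-8358) = (-3784 + 217)*(-1/8358) = -3567*(-1/8358) = 1189/2786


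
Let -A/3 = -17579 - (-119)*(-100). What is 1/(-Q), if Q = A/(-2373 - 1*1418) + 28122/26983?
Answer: 458711/10222803 ≈ 0.044871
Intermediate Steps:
A = 88437 (A = -3*(-17579 - (-119)*(-100)) = -3*(-17579 - 1*11900) = -3*(-17579 - 11900) = -3*(-29479) = 88437)
Q = -10222803/458711 (Q = 88437/(-2373 - 1*1418) + 28122/26983 = 88437/(-2373 - 1418) + 28122*(1/26983) = 88437/(-3791) + 28122/26983 = 88437*(-1/3791) + 28122/26983 = -88437/3791 + 28122/26983 = -10222803/458711 ≈ -22.286)
1/(-Q) = 1/(-1*(-10222803/458711)) = 1/(10222803/458711) = 458711/10222803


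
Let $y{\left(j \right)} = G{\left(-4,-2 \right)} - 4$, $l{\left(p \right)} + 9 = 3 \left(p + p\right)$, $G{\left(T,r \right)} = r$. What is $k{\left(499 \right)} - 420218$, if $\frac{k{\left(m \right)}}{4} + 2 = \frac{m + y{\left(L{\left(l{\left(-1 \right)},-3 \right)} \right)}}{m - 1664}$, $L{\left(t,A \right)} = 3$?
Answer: $- \frac{489565262}{1165} \approx -4.2023 \cdot 10^{5}$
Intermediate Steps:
$l{\left(p \right)} = -9 + 6 p$ ($l{\left(p \right)} = -9 + 3 \left(p + p\right) = -9 + 3 \cdot 2 p = -9 + 6 p$)
$y{\left(j \right)} = -6$ ($y{\left(j \right)} = -2 - 4 = -6$)
$k{\left(m \right)} = -8 + \frac{4 \left(-6 + m\right)}{-1664 + m}$ ($k{\left(m \right)} = -8 + 4 \frac{m - 6}{m - 1664} = -8 + 4 \frac{-6 + m}{-1664 + m} = -8 + \frac{4 \left(-6 + m\right)}{-1664 + m}$)
$k{\left(499 \right)} - 420218 = \frac{4 \left(3322 - 499\right)}{-1664 + 499} - 420218 = \frac{4 \left(3322 - 499\right)}{-1165} - 420218 = 4 \left(- \frac{1}{1165}\right) 2823 - 420218 = - \frac{11292}{1165} - 420218 = - \frac{489565262}{1165}$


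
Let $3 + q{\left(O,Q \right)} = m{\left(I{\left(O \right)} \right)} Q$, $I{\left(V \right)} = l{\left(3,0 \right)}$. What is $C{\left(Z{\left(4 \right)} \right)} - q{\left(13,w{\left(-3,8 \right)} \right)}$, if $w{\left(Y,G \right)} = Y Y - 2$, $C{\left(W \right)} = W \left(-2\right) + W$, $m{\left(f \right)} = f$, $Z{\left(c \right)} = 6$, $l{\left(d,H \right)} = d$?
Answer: $-24$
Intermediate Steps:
$I{\left(V \right)} = 3$
$C{\left(W \right)} = - W$ ($C{\left(W \right)} = - 2 W + W = - W$)
$w{\left(Y,G \right)} = -2 + Y^{2}$ ($w{\left(Y,G \right)} = Y^{2} - 2 = -2 + Y^{2}$)
$q{\left(O,Q \right)} = -3 + 3 Q$
$C{\left(Z{\left(4 \right)} \right)} - q{\left(13,w{\left(-3,8 \right)} \right)} = \left(-1\right) 6 - \left(-3 + 3 \left(-2 + \left(-3\right)^{2}\right)\right) = -6 - \left(-3 + 3 \left(-2 + 9\right)\right) = -6 - \left(-3 + 3 \cdot 7\right) = -6 - \left(-3 + 21\right) = -6 - 18 = -24$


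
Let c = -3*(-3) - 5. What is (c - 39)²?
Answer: 1225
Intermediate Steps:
c = 4 (c = 9 - 5 = 4)
(c - 39)² = (4 - 39)² = (-35)² = 1225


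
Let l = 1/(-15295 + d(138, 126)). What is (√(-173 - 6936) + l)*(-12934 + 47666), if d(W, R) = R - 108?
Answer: -34732/15277 + 34732*I*√7109 ≈ -2.2735 + 2.9284e+6*I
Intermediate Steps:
d(W, R) = -108 + R
l = -1/15277 (l = 1/(-15295 + (-108 + 126)) = 1/(-15295 + 18) = 1/(-15277) = -1/15277 ≈ -6.5458e-5)
(√(-173 - 6936) + l)*(-12934 + 47666) = (√(-173 - 6936) - 1/15277)*(-12934 + 47666) = (√(-7109) - 1/15277)*34732 = (I*√7109 - 1/15277)*34732 = (-1/15277 + I*√7109)*34732 = -34732/15277 + 34732*I*√7109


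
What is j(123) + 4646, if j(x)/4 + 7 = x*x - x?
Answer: 64642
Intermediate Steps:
j(x) = -28 - 4*x + 4*x² (j(x) = -28 + 4*(x*x - x) = -28 + 4*(x² - x) = -28 + (-4*x + 4*x²) = -28 - 4*x + 4*x²)
j(123) + 4646 = (-28 - 4*123 + 4*123²) + 4646 = (-28 - 492 + 4*15129) + 4646 = (-28 - 492 + 60516) + 4646 = 59996 + 4646 = 64642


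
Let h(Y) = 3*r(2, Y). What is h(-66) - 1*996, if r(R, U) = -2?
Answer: -1002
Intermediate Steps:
h(Y) = -6 (h(Y) = 3*(-2) = -6)
h(-66) - 1*996 = -6 - 1*996 = -6 - 996 = -1002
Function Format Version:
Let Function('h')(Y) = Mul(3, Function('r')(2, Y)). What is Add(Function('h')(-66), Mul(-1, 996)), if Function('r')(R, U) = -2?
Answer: -1002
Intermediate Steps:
Function('h')(Y) = -6 (Function('h')(Y) = Mul(3, -2) = -6)
Add(Function('h')(-66), Mul(-1, 996)) = Add(-6, Mul(-1, 996)) = Add(-6, -996) = -1002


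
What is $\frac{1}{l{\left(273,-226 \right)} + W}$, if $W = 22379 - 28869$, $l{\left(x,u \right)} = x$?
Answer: $- \frac{1}{6217} \approx -0.00016085$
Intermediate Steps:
$W = -6490$ ($W = 22379 - 28869 = -6490$)
$\frac{1}{l{\left(273,-226 \right)} + W} = \frac{1}{273 - 6490} = \frac{1}{-6217} = - \frac{1}{6217}$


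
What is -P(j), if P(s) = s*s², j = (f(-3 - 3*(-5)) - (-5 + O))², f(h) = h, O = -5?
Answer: -113379904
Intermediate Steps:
j = 484 (j = ((-3 - 3*(-5)) - (-5 - 5))² = ((-3 + 15) - 1*(-10))² = (12 + 10)² = 22² = 484)
P(s) = s³
-P(j) = -1*484³ = -1*113379904 = -113379904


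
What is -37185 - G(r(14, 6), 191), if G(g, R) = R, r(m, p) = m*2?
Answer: -37376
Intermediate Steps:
r(m, p) = 2*m
-37185 - G(r(14, 6), 191) = -37185 - 1*191 = -37185 - 191 = -37376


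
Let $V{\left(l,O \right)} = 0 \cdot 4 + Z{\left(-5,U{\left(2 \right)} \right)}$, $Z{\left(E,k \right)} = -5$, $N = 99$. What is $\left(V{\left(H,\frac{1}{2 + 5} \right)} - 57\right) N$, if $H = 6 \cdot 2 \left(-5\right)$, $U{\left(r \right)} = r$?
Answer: $-6138$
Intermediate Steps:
$H = -60$ ($H = 12 \left(-5\right) = -60$)
$V{\left(l,O \right)} = -5$ ($V{\left(l,O \right)} = 0 \cdot 4 - 5 = 0 - 5 = -5$)
$\left(V{\left(H,\frac{1}{2 + 5} \right)} - 57\right) N = \left(-5 - 57\right) 99 = \left(-62\right) 99 = -6138$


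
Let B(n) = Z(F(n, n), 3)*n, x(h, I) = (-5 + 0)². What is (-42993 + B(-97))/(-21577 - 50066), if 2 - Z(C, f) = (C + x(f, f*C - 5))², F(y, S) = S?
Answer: -459661/71643 ≈ -6.4160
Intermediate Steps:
x(h, I) = 25 (x(h, I) = (-5)² = 25)
Z(C, f) = 2 - (25 + C)² (Z(C, f) = 2 - (C + 25)² = 2 - (25 + C)²)
B(n) = n*(2 - (25 + n)²) (B(n) = (2 - (25 + n)²)*n = n*(2 - (25 + n)²))
(-42993 + B(-97))/(-21577 - 50066) = (-42993 - 1*(-97)*(-2 + (25 - 97)²))/(-21577 - 50066) = (-42993 - 1*(-97)*(-2 + (-72)²))/(-71643) = (-42993 - 1*(-97)*(-2 + 5184))*(-1/71643) = (-42993 - 1*(-97)*5182)*(-1/71643) = (-42993 + 502654)*(-1/71643) = 459661*(-1/71643) = -459661/71643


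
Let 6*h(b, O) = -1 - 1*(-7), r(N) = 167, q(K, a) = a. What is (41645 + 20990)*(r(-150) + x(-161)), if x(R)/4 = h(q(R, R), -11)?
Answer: 10710585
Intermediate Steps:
h(b, O) = 1 (h(b, O) = (-1 - 1*(-7))/6 = (-1 + 7)/6 = (⅙)*6 = 1)
x(R) = 4 (x(R) = 4*1 = 4)
(41645 + 20990)*(r(-150) + x(-161)) = (41645 + 20990)*(167 + 4) = 62635*171 = 10710585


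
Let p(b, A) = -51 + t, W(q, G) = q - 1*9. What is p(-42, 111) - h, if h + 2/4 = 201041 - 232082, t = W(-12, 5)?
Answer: 61939/2 ≈ 30970.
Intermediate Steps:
W(q, G) = -9 + q (W(q, G) = q - 9 = -9 + q)
t = -21 (t = -9 - 12 = -21)
h = -62083/2 (h = -½ + (201041 - 232082) = -½ - 31041 = -62083/2 ≈ -31042.)
p(b, A) = -72 (p(b, A) = -51 - 21 = -72)
p(-42, 111) - h = -72 - 1*(-62083/2) = -72 + 62083/2 = 61939/2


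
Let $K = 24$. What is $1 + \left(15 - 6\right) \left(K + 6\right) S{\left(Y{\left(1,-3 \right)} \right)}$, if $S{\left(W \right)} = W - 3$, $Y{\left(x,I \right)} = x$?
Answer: $-539$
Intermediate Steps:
$S{\left(W \right)} = -3 + W$ ($S{\left(W \right)} = W - 3 = -3 + W$)
$1 + \left(15 - 6\right) \left(K + 6\right) S{\left(Y{\left(1,-3 \right)} \right)} = 1 + \left(15 - 6\right) \left(24 + 6\right) \left(-3 + 1\right) = 1 + 9 \cdot 30 \left(-2\right) = 1 + 270 \left(-2\right) = 1 - 540 = -539$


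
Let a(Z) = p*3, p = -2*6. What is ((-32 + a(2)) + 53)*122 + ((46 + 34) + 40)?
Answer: -1710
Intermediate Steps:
p = -12
a(Z) = -36 (a(Z) = -12*3 = -36)
((-32 + a(2)) + 53)*122 + ((46 + 34) + 40) = ((-32 - 36) + 53)*122 + ((46 + 34) + 40) = (-68 + 53)*122 + (80 + 40) = -15*122 + 120 = -1830 + 120 = -1710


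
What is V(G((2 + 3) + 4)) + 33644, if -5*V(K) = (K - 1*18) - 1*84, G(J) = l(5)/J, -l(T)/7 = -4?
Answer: 302974/9 ≈ 33664.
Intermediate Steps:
l(T) = 28 (l(T) = -7*(-4) = 28)
G(J) = 28/J
V(K) = 102/5 - K/5 (V(K) = -((K - 1*18) - 1*84)/5 = -((K - 18) - 84)/5 = -((-18 + K) - 84)/5 = -(-102 + K)/5 = 102/5 - K/5)
V(G((2 + 3) + 4)) + 33644 = (102/5 - 28/(5*((2 + 3) + 4))) + 33644 = (102/5 - 28/(5*(5 + 4))) + 33644 = (102/5 - 28/(5*9)) + 33644 = (102/5 - ⅕*28/9) + 33644 = (102/5 - 28/45) + 33644 = 178/9 + 33644 = 302974/9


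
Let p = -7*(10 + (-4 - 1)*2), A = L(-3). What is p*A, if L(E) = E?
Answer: 0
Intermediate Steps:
A = -3
p = 0 (p = -7*(10 - 5*2) = -7*(10 - 10) = -7*0 = 0)
p*A = 0*(-3) = 0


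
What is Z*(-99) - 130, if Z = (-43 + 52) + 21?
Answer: -3100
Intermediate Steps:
Z = 30 (Z = 9 + 21 = 30)
Z*(-99) - 130 = 30*(-99) - 130 = -2970 - 130 = -3100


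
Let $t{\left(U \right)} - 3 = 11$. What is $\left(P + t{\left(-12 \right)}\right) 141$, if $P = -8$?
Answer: $846$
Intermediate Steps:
$t{\left(U \right)} = 14$ ($t{\left(U \right)} = 3 + 11 = 14$)
$\left(P + t{\left(-12 \right)}\right) 141 = \left(-8 + 14\right) 141 = 6 \cdot 141 = 846$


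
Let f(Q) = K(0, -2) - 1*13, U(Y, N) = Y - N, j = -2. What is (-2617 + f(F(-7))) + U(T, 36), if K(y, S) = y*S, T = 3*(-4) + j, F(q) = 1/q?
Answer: -2680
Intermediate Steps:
T = -14 (T = 3*(-4) - 2 = -12 - 2 = -14)
K(y, S) = S*y
f(Q) = -13 (f(Q) = -2*0 - 1*13 = 0 - 13 = -13)
(-2617 + f(F(-7))) + U(T, 36) = (-2617 - 13) + (-14 - 1*36) = -2630 + (-14 - 36) = -2630 - 50 = -2680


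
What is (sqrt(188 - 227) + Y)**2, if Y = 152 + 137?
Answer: (289 + I*sqrt(39))**2 ≈ 83482.0 + 3609.6*I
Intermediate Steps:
Y = 289
(sqrt(188 - 227) + Y)**2 = (sqrt(188 - 227) + 289)**2 = (sqrt(-39) + 289)**2 = (I*sqrt(39) + 289)**2 = (289 + I*sqrt(39))**2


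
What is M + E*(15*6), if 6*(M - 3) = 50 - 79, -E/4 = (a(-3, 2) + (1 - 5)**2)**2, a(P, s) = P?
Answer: -365051/6 ≈ -60842.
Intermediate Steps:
E = -676 (E = -4*(-3 + (1 - 5)**2)**2 = -4*(-3 + (-4)**2)**2 = -4*(-3 + 16)**2 = -4*13**2 = -4*169 = -676)
M = -11/6 (M = 3 + (50 - 79)/6 = 3 + (1/6)*(-29) = 3 - 29/6 = -11/6 ≈ -1.8333)
M + E*(15*6) = -11/6 - 10140*6 = -11/6 - 676*90 = -11/6 - 60840 = -365051/6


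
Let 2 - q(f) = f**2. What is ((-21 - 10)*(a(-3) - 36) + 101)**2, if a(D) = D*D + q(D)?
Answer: 1334025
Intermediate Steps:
q(f) = 2 - f**2
a(D) = 2 (a(D) = D*D + (2 - D**2) = D**2 + (2 - D**2) = 2)
((-21 - 10)*(a(-3) - 36) + 101)**2 = ((-21 - 10)*(2 - 36) + 101)**2 = (-31*(-34) + 101)**2 = (1054 + 101)**2 = 1155**2 = 1334025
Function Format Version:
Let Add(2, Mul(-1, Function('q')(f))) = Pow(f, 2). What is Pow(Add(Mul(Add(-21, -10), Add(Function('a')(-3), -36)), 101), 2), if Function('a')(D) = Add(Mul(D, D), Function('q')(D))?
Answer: 1334025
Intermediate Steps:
Function('q')(f) = Add(2, Mul(-1, Pow(f, 2)))
Function('a')(D) = 2 (Function('a')(D) = Add(Mul(D, D), Add(2, Mul(-1, Pow(D, 2)))) = Add(Pow(D, 2), Add(2, Mul(-1, Pow(D, 2)))) = 2)
Pow(Add(Mul(Add(-21, -10), Add(Function('a')(-3), -36)), 101), 2) = Pow(Add(Mul(Add(-21, -10), Add(2, -36)), 101), 2) = Pow(Add(Mul(-31, -34), 101), 2) = Pow(Add(1054, 101), 2) = Pow(1155, 2) = 1334025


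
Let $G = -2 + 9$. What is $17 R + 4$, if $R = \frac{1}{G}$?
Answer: $\frac{45}{7} \approx 6.4286$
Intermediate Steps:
$G = 7$
$R = \frac{1}{7} \approx 0.14286$
$17 R + 4 = 17 \cdot \frac{1}{7} + 4 = \frac{17}{7} + 4 = \frac{45}{7}$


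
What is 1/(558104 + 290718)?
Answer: 1/848822 ≈ 1.1781e-6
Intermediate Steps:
1/(558104 + 290718) = 1/848822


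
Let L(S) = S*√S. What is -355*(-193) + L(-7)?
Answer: 68515 - 7*I*√7 ≈ 68515.0 - 18.52*I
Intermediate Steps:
L(S) = S^(3/2)
-355*(-193) + L(-7) = -355*(-193) + (-7)^(3/2) = 68515 - 7*I*√7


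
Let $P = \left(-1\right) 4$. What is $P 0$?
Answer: $0$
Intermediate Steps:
$P = -4$
$P 0 = \left(-4\right) 0 = 0$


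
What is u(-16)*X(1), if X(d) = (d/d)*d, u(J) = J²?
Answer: 256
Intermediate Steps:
X(d) = d (X(d) = 1*d = d)
u(-16)*X(1) = (-16)²*1 = 256*1 = 256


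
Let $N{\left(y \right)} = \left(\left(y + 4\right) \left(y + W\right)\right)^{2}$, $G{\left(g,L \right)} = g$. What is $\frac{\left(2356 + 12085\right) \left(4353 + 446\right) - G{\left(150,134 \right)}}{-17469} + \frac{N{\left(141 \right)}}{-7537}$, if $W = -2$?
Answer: $- \frac{7618658241958}{131663853} \approx -57864.0$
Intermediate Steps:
$N{\left(y \right)} = \left(-2 + y\right)^{2} \left(4 + y\right)^{2}$ ($N{\left(y \right)} = \left(\left(y + 4\right) \left(y - 2\right)\right)^{2} = \left(\left(4 + y\right) \left(-2 + y\right)\right)^{2} = \left(\left(-2 + y\right) \left(4 + y\right)\right)^{2} = \left(-2 + y\right)^{2} \left(4 + y\right)^{2}$)
$\frac{\left(2356 + 12085\right) \left(4353 + 446\right) - G{\left(150,134 \right)}}{-17469} + \frac{N{\left(141 \right)}}{-7537} = \frac{\left(2356 + 12085\right) \left(4353 + 446\right) - 150}{-17469} + \frac{\left(-2 + 141\right)^{2} \left(4 + 141\right)^{2}}{-7537} = \left(14441 \cdot 4799 - 150\right) \left(- \frac{1}{17469}\right) + 139^{2} \cdot 145^{2} \left(- \frac{1}{7537}\right) = \left(69302359 - 150\right) \left(- \frac{1}{17469}\right) + 19321 \cdot 21025 \left(- \frac{1}{7537}\right) = 69302209 \left(- \frac{1}{17469}\right) + 406224025 \left(- \frac{1}{7537}\right) = - \frac{69302209}{17469} - \frac{406224025}{7537} = - \frac{7618658241958}{131663853}$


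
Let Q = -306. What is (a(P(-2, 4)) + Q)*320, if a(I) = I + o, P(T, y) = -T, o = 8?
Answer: -94720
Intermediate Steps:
a(I) = 8 + I (a(I) = I + 8 = 8 + I)
(a(P(-2, 4)) + Q)*320 = ((8 - 1*(-2)) - 306)*320 = ((8 + 2) - 306)*320 = (10 - 306)*320 = -296*320 = -94720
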